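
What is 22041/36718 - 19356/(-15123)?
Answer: 348013217/185095438 ≈ 1.8802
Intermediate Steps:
22041/36718 - 19356/(-15123) = 22041*(1/36718) - 19356*(-1/15123) = 22041/36718 + 6452/5041 = 348013217/185095438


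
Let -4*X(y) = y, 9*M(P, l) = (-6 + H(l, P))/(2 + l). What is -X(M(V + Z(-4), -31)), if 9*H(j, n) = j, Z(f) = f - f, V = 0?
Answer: 85/9396 ≈ 0.0090464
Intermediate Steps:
Z(f) = 0
H(j, n) = j/9
M(P, l) = (-6 + l/9)/(9*(2 + l)) (M(P, l) = ((-6 + l/9)/(2 + l))/9 = (-6 + l/9)/(9*(2 + l)))
X(y) = -y/4
-X(M(V + Z(-4), -31)) = -(-1)*(-54 - 31)/(81*(2 - 31))/4 = -(-1)*(1/81)*(-85)/(-29)/4 = -(-1)*(1/81)*(-1/29)*(-85)/4 = -(-1)*85/(4*2349) = -1*(-85/9396) = 85/9396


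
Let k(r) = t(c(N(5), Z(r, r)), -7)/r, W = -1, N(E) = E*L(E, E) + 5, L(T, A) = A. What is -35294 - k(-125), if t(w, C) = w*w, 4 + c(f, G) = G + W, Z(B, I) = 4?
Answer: -4411749/125 ≈ -35294.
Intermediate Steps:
N(E) = 5 + E**2 (N(E) = E*E + 5 = E**2 + 5 = 5 + E**2)
c(f, G) = -5 + G (c(f, G) = -4 + (G - 1) = -4 + (-1 + G) = -5 + G)
t(w, C) = w**2
k(r) = 1/r (k(r) = (-5 + 4)**2/r = (-1)**2/r = 1/r)
-35294 - k(-125) = -35294 - 1/(-125) = -35294 - 1*(-1/125) = -35294 + 1/125 = -4411749/125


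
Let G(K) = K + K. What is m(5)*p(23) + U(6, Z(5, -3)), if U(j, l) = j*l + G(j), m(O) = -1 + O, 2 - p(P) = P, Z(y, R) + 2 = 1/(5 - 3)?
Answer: -81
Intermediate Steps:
Z(y, R) = -3/2 (Z(y, R) = -2 + 1/(5 - 3) = -2 + 1/2 = -2 + ½ = -3/2)
G(K) = 2*K
p(P) = 2 - P
U(j, l) = 2*j + j*l (U(j, l) = j*l + 2*j = 2*j + j*l)
m(5)*p(23) + U(6, Z(5, -3)) = (-1 + 5)*(2 - 1*23) + 6*(2 - 3/2) = 4*(2 - 23) + 6*(½) = 4*(-21) + 3 = -84 + 3 = -81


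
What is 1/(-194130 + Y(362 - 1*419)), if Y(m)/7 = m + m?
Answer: -1/194928 ≈ -5.1301e-6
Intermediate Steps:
Y(m) = 14*m (Y(m) = 7*(m + m) = 7*(2*m) = 14*m)
1/(-194130 + Y(362 - 1*419)) = 1/(-194130 + 14*(362 - 1*419)) = 1/(-194130 + 14*(362 - 419)) = 1/(-194130 + 14*(-57)) = 1/(-194130 - 798) = 1/(-194928) = -1/194928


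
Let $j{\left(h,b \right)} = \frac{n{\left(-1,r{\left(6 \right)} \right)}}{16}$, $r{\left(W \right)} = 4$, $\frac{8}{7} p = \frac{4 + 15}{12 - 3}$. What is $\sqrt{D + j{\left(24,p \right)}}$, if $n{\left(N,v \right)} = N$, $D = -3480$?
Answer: $\frac{i \sqrt{55681}}{4} \approx 58.992 i$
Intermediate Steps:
$p = \frac{133}{72}$ ($p = \frac{7 \frac{4 + 15}{12 - 3}}{8} = \frac{7 \cdot \frac{19}{9}}{8} = \frac{7 \cdot 19 \cdot \frac{1}{9}}{8} = \frac{7}{8} \cdot \frac{19}{9} = \frac{133}{72} \approx 1.8472$)
$j{\left(h,b \right)} = - \frac{1}{16}$
$\sqrt{D + j{\left(24,p \right)}} = \sqrt{-3480 - \frac{1}{16}} = \sqrt{- \frac{55681}{16}} = \frac{i \sqrt{55681}}{4}$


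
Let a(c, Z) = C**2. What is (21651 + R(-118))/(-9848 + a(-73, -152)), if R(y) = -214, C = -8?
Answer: -21437/9784 ≈ -2.1910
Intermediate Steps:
a(c, Z) = 64 (a(c, Z) = (-8)**2 = 64)
(21651 + R(-118))/(-9848 + a(-73, -152)) = (21651 - 214)/(-9848 + 64) = 21437/(-9784) = 21437*(-1/9784) = -21437/9784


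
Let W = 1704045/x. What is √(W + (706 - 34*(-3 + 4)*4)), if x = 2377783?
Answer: √3226747486432965/2377783 ≈ 23.890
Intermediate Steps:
W = 1704045/2377783 ≈ 0.71665
√(W + (706 - 34*(-3 + 4)*4)) = √(1704045/2377783 + (706 - 34*(-3 + 4)*4)) = √(1704045/2377783 + (706 - 34*4)) = √(1704045/2377783 + (706 - 136)) = √(1704045/2377783 + 570) = √(1357040355/2377783) = √3226747486432965/2377783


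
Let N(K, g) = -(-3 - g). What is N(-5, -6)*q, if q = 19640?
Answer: -58920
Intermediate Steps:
N(K, g) = 3 + g
N(-5, -6)*q = (3 - 6)*19640 = -3*19640 = -58920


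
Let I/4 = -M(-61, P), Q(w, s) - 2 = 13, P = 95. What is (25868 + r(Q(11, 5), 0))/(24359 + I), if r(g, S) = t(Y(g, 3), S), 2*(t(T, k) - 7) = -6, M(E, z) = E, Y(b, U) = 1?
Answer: 8624/8201 ≈ 1.0516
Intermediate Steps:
Q(w, s) = 15 (Q(w, s) = 2 + 13 = 15)
t(T, k) = 4 (t(T, k) = 7 + (½)*(-6) = 7 - 3 = 4)
r(g, S) = 4
I = 244 (I = 4*(-1*(-61)) = 4*61 = 244)
(25868 + r(Q(11, 5), 0))/(24359 + I) = (25868 + 4)/(24359 + 244) = 25872/24603 = 25872*(1/24603) = 8624/8201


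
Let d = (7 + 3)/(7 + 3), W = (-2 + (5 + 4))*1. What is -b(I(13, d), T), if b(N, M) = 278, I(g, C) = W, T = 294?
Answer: -278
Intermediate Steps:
W = 7 (W = (-2 + 9)*1 = 7*1 = 7)
d = 1 (d = 10/10 = 10*(⅒) = 1)
I(g, C) = 7
-b(I(13, d), T) = -1*278 = -278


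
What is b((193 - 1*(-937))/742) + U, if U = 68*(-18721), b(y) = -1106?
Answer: -1274134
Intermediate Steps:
U = -1273028
b((193 - 1*(-937))/742) + U = -1106 - 1273028 = -1274134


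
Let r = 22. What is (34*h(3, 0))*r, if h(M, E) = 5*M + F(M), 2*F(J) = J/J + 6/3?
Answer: 12342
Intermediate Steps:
F(J) = 3/2 (F(J) = (J/J + 6/3)/2 = (1 + 6*(⅓))/2 = (1 + 2)/2 = (½)*3 = 3/2)
h(M, E) = 3/2 + 5*M (h(M, E) = 5*M + 3/2 = 3/2 + 5*M)
(34*h(3, 0))*r = (34*(3/2 + 5*3))*22 = (34*(3/2 + 15))*22 = (34*(33/2))*22 = 561*22 = 12342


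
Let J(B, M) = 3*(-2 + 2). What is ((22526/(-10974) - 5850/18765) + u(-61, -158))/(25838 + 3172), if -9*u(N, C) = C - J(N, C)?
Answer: 34758517/66377171790 ≈ 0.00052365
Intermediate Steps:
J(B, M) = 0 (J(B, M) = 3*0 = 0)
u(N, C) = -C/9 (u(N, C) = -(C - 1*0)/9 = -(C + 0)/9 = -C/9)
((22526/(-10974) - 5850/18765) + u(-61, -158))/(25838 + 3172) = ((22526/(-10974) - 5850/18765) - 1/9*(-158))/(25838 + 3172) = ((22526*(-1/10974) - 5850*1/18765) + 158/9)/29010 = ((-11263/5487 - 130/417) + 158/9)*(1/29010) = (-601109/254231 + 158/9)*(1/29010) = (34758517/2288079)*(1/29010) = 34758517/66377171790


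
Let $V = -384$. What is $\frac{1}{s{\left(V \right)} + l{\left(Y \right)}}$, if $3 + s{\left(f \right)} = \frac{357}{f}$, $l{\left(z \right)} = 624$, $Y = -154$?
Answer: $\frac{128}{79369} \approx 0.0016127$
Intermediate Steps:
$s{\left(f \right)} = -3 + \frac{357}{f}$
$\frac{1}{s{\left(V \right)} + l{\left(Y \right)}} = \frac{1}{\left(-3 + \frac{357}{-384}\right) + 624} = \frac{1}{\left(-3 + 357 \left(- \frac{1}{384}\right)\right) + 624} = \frac{1}{\left(-3 - \frac{119}{128}\right) + 624} = \frac{1}{- \frac{503}{128} + 624} = \frac{1}{\frac{79369}{128}} = \frac{128}{79369}$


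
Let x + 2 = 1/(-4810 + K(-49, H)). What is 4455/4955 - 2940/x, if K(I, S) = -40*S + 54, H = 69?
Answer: 7303853681/4965901 ≈ 1470.8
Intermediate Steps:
K(I, S) = 54 - 40*S
x = -15033/7516 (x = -2 + 1/(-4810 + (54 - 40*69)) = -2 + 1/(-4810 + (54 - 2760)) = -2 + 1/(-4810 - 2706) = -2 + 1/(-7516) = -2 - 1/7516 = -15033/7516 ≈ -2.0001)
4455/4955 - 2940/x = 4455/4955 - 2940/(-15033/7516) = 4455*(1/4955) - 2940*(-7516/15033) = 891/991 + 7365680/5011 = 7303853681/4965901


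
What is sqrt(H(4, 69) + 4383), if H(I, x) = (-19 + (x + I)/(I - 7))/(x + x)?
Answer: 4*sqrt(1304123)/69 ≈ 66.202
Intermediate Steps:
H(I, x) = (-19 + (I + x)/(-7 + I))/(2*x) (H(I, x) = (-19 + (I + x)/(-7 + I))/((2*x)) = (-19 + (I + x)/(-7 + I))*(1/(2*x)) = (-19 + (I + x)/(-7 + I))/(2*x))
sqrt(H(4, 69) + 4383) = sqrt((1/2)*(133 + 69 - 18*4)/(69*(-7 + 4)) + 4383) = sqrt((1/2)*(1/69)*(133 + 69 - 72)/(-3) + 4383) = sqrt((1/2)*(1/69)*(-1/3)*130 + 4383) = sqrt(-65/207 + 4383) = sqrt(907216/207) = 4*sqrt(1304123)/69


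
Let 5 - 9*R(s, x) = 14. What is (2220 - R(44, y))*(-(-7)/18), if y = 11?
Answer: 15547/18 ≈ 863.72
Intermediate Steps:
R(s, x) = -1 (R(s, x) = 5/9 - ⅑*14 = 5/9 - 14/9 = -1)
(2220 - R(44, y))*(-(-7)/18) = (2220 - 1*(-1))*(-(-7)/18) = (2220 + 1)*(-(-7)/18) = 2221*(-1*(-7/18)) = 2221*(7/18) = 15547/18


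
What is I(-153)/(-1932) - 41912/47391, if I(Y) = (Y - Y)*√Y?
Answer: -41912/47391 ≈ -0.88439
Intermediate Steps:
I(Y) = 0 (I(Y) = 0*√Y = 0)
I(-153)/(-1932) - 41912/47391 = 0/(-1932) - 41912/47391 = 0*(-1/1932) - 41912*1/47391 = 0 - 41912/47391 = -41912/47391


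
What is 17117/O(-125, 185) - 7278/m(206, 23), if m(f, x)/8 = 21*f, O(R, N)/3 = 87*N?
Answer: 40161151/278507880 ≈ 0.14420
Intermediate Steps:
O(R, N) = 261*N (O(R, N) = 3*(87*N) = 261*N)
m(f, x) = 168*f (m(f, x) = 8*(21*f) = 168*f)
17117/O(-125, 185) - 7278/m(206, 23) = 17117/((261*185)) - 7278/(168*206) = 17117/48285 - 7278/34608 = 17117*(1/48285) - 7278*1/34608 = 17117/48285 - 1213/5768 = 40161151/278507880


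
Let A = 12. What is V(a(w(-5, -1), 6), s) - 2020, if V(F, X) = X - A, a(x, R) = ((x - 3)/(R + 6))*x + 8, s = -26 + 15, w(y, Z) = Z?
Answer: -2043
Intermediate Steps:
s = -11
a(x, R) = 8 + x*(-3 + x)/(6 + R) (a(x, R) = ((-3 + x)/(6 + R))*x + 8 = x*(-3 + x)/(6 + R) + 8 = 8 + x*(-3 + x)/(6 + R))
V(F, X) = -12 + X (V(F, X) = X - 1*12 = X - 12 = -12 + X)
V(a(w(-5, -1), 6), s) - 2020 = (-12 - 11) - 2020 = -23 - 2020 = -2043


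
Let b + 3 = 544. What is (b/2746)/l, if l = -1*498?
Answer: -541/1367508 ≈ -0.00039561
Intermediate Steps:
b = 541 (b = -3 + 544 = 541)
l = -498
(b/2746)/l = (541/2746)/(-498) = (541*(1/2746))*(-1/498) = (541/2746)*(-1/498) = -541/1367508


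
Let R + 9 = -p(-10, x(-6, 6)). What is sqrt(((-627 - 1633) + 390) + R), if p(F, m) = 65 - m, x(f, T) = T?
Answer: I*sqrt(1938) ≈ 44.023*I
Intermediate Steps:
R = -68 (R = -9 - (65 - 1*6) = -9 - (65 - 6) = -9 - 1*59 = -9 - 59 = -68)
sqrt(((-627 - 1633) + 390) + R) = sqrt(((-627 - 1633) + 390) - 68) = sqrt((-2260 + 390) - 68) = sqrt(-1870 - 68) = sqrt(-1938) = I*sqrt(1938)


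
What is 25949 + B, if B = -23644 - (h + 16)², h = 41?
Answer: -944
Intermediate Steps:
B = -26893 (B = -23644 - (41 + 16)² = -23644 - 1*57² = -23644 - 1*3249 = -23644 - 3249 = -26893)
25949 + B = 25949 - 26893 = -944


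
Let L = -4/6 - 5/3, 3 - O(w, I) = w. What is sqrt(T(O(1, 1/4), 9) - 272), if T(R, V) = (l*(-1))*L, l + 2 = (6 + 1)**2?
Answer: I*sqrt(1461)/3 ≈ 12.741*I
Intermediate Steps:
O(w, I) = 3 - w
l = 47 (l = -2 + (6 + 1)**2 = -2 + 7**2 = -2 + 49 = 47)
L = -7/3 (L = -4*1/6 - 5*1/3 = -2/3 - 5/3 = -7/3 ≈ -2.3333)
T(R, V) = 329/3 (T(R, V) = (47*(-1))*(-7/3) = -47*(-7/3) = 329/3)
sqrt(T(O(1, 1/4), 9) - 272) = sqrt(329/3 - 272) = sqrt(-487/3) = I*sqrt(1461)/3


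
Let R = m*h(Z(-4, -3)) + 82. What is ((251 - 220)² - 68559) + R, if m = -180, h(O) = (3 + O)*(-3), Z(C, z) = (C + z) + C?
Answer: -71836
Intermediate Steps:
Z(C, z) = z + 2*C
h(O) = -9 - 3*O
R = -4238 (R = -180*(-9 - 3*(-3 + 2*(-4))) + 82 = -180*(-9 - 3*(-3 - 8)) + 82 = -180*(-9 - 3*(-11)) + 82 = -180*(-9 + 33) + 82 = -180*24 + 82 = -4320 + 82 = -4238)
((251 - 220)² - 68559) + R = ((251 - 220)² - 68559) - 4238 = (31² - 68559) - 4238 = (961 - 68559) - 4238 = -67598 - 4238 = -71836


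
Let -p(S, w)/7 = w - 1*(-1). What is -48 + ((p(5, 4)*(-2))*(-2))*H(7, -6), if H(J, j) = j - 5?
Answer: 1492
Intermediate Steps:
p(S, w) = -7 - 7*w (p(S, w) = -7*(w - 1*(-1)) = -7*(w + 1) = -7*(1 + w) = -7 - 7*w)
H(J, j) = -5 + j
-48 + ((p(5, 4)*(-2))*(-2))*H(7, -6) = -48 + (((-7 - 7*4)*(-2))*(-2))*(-5 - 6) = -48 + (((-7 - 28)*(-2))*(-2))*(-11) = -48 + (-35*(-2)*(-2))*(-11) = -48 + (70*(-2))*(-11) = -48 - 140*(-11) = -48 + 1540 = 1492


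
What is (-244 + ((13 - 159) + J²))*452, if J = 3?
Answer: -172212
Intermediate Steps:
(-244 + ((13 - 159) + J²))*452 = (-244 + ((13 - 159) + 3²))*452 = (-244 + (-146 + 9))*452 = (-244 - 137)*452 = -381*452 = -172212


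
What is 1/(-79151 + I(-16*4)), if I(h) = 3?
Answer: -1/79148 ≈ -1.2635e-5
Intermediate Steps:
1/(-79151 + I(-16*4)) = 1/(-79151 + 3) = 1/(-79148) = -1/79148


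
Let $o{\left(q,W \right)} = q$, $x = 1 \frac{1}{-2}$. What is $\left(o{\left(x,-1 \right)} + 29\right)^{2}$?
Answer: $\frac{3249}{4} \approx 812.25$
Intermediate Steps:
$x = - \frac{1}{2}$ ($x = 1 \left(- \frac{1}{2}\right) = - \frac{1}{2} \approx -0.5$)
$\left(o{\left(x,-1 \right)} + 29\right)^{2} = \left(- \frac{1}{2} + 29\right)^{2} = \left(\frac{57}{2}\right)^{2} = \frac{3249}{4}$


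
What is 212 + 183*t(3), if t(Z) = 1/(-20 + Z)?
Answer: 3421/17 ≈ 201.24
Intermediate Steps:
212 + 183*t(3) = 212 + 183/(-20 + 3) = 212 + 183/(-17) = 212 + 183*(-1/17) = 212 - 183/17 = 3421/17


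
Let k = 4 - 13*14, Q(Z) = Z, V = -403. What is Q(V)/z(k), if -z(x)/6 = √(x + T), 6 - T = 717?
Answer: -403*I*√889/5334 ≈ -2.2527*I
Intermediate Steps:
T = -711 (T = 6 - 1*717 = 6 - 717 = -711)
k = -178 (k = 4 - 182 = -178)
z(x) = -6*√(-711 + x) (z(x) = -6*√(x - 711) = -6*√(-711 + x))
Q(V)/z(k) = -403*(-1/(6*√(-711 - 178))) = -403*I*√889/5334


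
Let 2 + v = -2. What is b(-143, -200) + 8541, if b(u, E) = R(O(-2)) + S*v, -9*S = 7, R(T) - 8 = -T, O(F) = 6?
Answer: 76915/9 ≈ 8546.1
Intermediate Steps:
v = -4 (v = -2 - 2 = -4)
R(T) = 8 - T
S = -7/9 (S = -⅑*7 = -7/9 ≈ -0.77778)
b(u, E) = 46/9 (b(u, E) = (8 - 1*6) - 7/9*(-4) = (8 - 6) + 28/9 = 2 + 28/9 = 46/9)
b(-143, -200) + 8541 = 46/9 + 8541 = 76915/9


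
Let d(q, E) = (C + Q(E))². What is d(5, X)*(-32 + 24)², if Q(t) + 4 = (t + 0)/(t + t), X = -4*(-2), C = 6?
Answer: 400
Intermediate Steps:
X = 8
Q(t) = -7/2 (Q(t) = -4 + (t + 0)/(t + t) = -4 + t/((2*t)) = -4 + t*(1/(2*t)) = -4 + ½ = -7/2)
d(q, E) = 25/4 (d(q, E) = (6 - 7/2)² = (5/2)² = 25/4)
d(5, X)*(-32 + 24)² = 25*(-32 + 24)²/4 = (25/4)*(-8)² = (25/4)*64 = 400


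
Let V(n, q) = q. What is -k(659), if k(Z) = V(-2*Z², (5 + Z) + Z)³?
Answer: -2315685267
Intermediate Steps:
k(Z) = (5 + 2*Z)³ (k(Z) = ((5 + Z) + Z)³ = (5 + 2*Z)³)
-k(659) = -(5 + 2*659)³ = -(5 + 1318)³ = -1*1323³ = -1*2315685267 = -2315685267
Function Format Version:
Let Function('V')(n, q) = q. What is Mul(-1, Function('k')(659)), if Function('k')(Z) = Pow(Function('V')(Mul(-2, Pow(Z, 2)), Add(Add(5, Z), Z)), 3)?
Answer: -2315685267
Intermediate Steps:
Function('k')(Z) = Pow(Add(5, Mul(2, Z)), 3) (Function('k')(Z) = Pow(Add(Add(5, Z), Z), 3) = Pow(Add(5, Mul(2, Z)), 3))
Mul(-1, Function('k')(659)) = Mul(-1, Pow(Add(5, Mul(2, 659)), 3)) = Mul(-1, Pow(Add(5, 1318), 3)) = Mul(-1, Pow(1323, 3)) = Mul(-1, 2315685267) = -2315685267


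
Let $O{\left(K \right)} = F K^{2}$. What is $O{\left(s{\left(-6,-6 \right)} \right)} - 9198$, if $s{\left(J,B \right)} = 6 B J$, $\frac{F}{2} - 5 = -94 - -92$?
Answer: $270738$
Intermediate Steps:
$F = 6$ ($F = 10 + 2 \left(-94 - -92\right) = 10 + 2 \left(-94 + 92\right) = 10 + 2 \left(-2\right) = 10 - 4 = 6$)
$s{\left(J,B \right)} = 6 B J$
$O{\left(K \right)} = 6 K^{2}$
$O{\left(s{\left(-6,-6 \right)} \right)} - 9198 = 6 \left(6 \left(-6\right) \left(-6\right)\right)^{2} - 9198 = 6 \cdot 216^{2} - 9198 = 6 \cdot 46656 - 9198 = 279936 - 9198 = 270738$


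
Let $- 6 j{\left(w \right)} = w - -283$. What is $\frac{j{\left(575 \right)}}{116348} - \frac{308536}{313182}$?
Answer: $- \frac{17971165777}{18219049668} \approx -0.98639$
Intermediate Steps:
$j{\left(w \right)} = - \frac{283}{6} - \frac{w}{6}$ ($j{\left(w \right)} = - \frac{w - -283}{6} = - \frac{w + 283}{6} = - \frac{283 + w}{6} = - \frac{283}{6} - \frac{w}{6}$)
$\frac{j{\left(575 \right)}}{116348} - \frac{308536}{313182} = \frac{- \frac{283}{6} - \frac{575}{6}}{116348} - \frac{308536}{313182} = \left(- \frac{283}{6} - \frac{575}{6}\right) \frac{1}{116348} - \frac{154268}{156591} = \left(-143\right) \frac{1}{116348} - \frac{154268}{156591} = - \frac{143}{116348} - \frac{154268}{156591} = - \frac{17971165777}{18219049668}$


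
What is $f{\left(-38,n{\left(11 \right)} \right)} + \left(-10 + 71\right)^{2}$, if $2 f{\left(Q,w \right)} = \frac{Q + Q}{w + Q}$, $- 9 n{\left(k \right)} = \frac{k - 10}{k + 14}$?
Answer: $\frac{31826821}{8551} \approx 3722.0$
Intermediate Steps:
$n{\left(k \right)} = - \frac{-10 + k}{9 \left(14 + k\right)}$ ($n{\left(k \right)} = - \frac{\left(k - 10\right) \frac{1}{k + 14}}{9} = - \frac{\left(-10 + k\right) \frac{1}{14 + k}}{9} = - \frac{\frac{1}{14 + k} \left(-10 + k\right)}{9} = - \frac{-10 + k}{9 \left(14 + k\right)}$)
$f{\left(Q,w \right)} = \frac{Q}{Q + w}$ ($f{\left(Q,w \right)} = \frac{\left(Q + Q\right) \frac{1}{w + Q}}{2} = \frac{2 Q \frac{1}{Q + w}}{2} = \frac{Q}{Q + w}$)
$f{\left(-38,n{\left(11 \right)} \right)} + \left(-10 + 71\right)^{2} = - \frac{38}{-38 + \frac{10 - 11}{9 \left(14 + 11\right)}} + \left(-10 + 71\right)^{2} = - \frac{38}{-38 + \frac{10 - 11}{9 \cdot 25}} + 61^{2} = - \frac{38}{-38 + \frac{1}{9} \cdot \frac{1}{25} \left(-1\right)} + 3721 = - \frac{38}{-38 - \frac{1}{225}} + 3721 = - \frac{38}{- \frac{8551}{225}} + 3721 = \left(-38\right) \left(- \frac{225}{8551}\right) + 3721 = \frac{8550}{8551} + 3721 = \frac{31826821}{8551}$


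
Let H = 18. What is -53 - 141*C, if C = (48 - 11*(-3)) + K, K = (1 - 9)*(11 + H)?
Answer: 21238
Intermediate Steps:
K = -232 (K = (1 - 9)*(11 + 18) = -8*29 = -232)
C = -151 (C = (48 - 11*(-3)) - 232 = (48 + 33) - 232 = 81 - 232 = -151)
-53 - 141*C = -53 - 141*(-151) = -53 + 21291 = 21238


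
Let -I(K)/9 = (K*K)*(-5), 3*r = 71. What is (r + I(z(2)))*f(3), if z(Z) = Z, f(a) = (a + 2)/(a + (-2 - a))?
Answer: -3055/6 ≈ -509.17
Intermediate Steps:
f(a) = -1 - a/2 (f(a) = (2 + a)/(-2) = (2 + a)*(-1/2) = -1 - a/2)
r = 71/3 (r = (1/3)*71 = 71/3 ≈ 23.667)
I(K) = 45*K**2 (I(K) = -9*K*K*(-5) = -9*K**2*(-5) = -(-45)*K**2 = 45*K**2)
(r + I(z(2)))*f(3) = (71/3 + 45*2**2)*(-1 - 1/2*3) = (71/3 + 45*4)*(-1 - 3/2) = (71/3 + 180)*(-5/2) = (611/3)*(-5/2) = -3055/6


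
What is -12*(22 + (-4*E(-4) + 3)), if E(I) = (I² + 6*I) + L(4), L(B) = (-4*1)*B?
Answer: -1452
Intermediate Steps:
L(B) = -4*B
E(I) = -16 + I² + 6*I (E(I) = (I² + 6*I) - 4*4 = (I² + 6*I) - 16 = -16 + I² + 6*I)
-12*(22 + (-4*E(-4) + 3)) = -12*(22 + (-4*(-16 + (-4)² + 6*(-4)) + 3)) = -12*(22 + (-4*(-16 + 16 - 24) + 3)) = -12*(22 + (-4*(-24) + 3)) = -12*(22 + (96 + 3)) = -12*(22 + 99) = -12*121 = -1452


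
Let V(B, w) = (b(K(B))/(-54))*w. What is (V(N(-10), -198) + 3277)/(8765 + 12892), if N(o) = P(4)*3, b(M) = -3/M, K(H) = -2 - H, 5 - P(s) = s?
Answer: 16396/108285 ≈ 0.15142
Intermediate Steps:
P(s) = 5 - s
N(o) = 3 (N(o) = (5 - 1*4)*3 = (5 - 4)*3 = 1*3 = 3)
V(B, w) = w/(18*(-2 - B)) (V(B, w) = (-3/(-2 - B)/(-54))*w = (-3/(-2 - B)*(-1/54))*w = (1/(18*(-2 - B)))*w = w/(18*(-2 - B)))
(V(N(-10), -198) + 3277)/(8765 + 12892) = (-1*(-198)/(36 + 18*3) + 3277)/(8765 + 12892) = (-1*(-198)/(36 + 54) + 3277)/21657 = (-1*(-198)/90 + 3277)*(1/21657) = (-1*(-198)*1/90 + 3277)*(1/21657) = (11/5 + 3277)*(1/21657) = (16396/5)*(1/21657) = 16396/108285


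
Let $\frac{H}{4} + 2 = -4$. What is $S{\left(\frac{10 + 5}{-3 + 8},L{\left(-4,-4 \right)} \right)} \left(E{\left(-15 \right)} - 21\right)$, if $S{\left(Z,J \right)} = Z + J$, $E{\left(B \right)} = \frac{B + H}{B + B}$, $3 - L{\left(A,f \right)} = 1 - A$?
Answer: $- \frac{197}{10} \approx -19.7$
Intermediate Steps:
$L{\left(A,f \right)} = 2 + A$ ($L{\left(A,f \right)} = 3 - \left(1 - A\right) = 3 + \left(-1 + A\right) = 2 + A$)
$H = -24$ ($H = -8 + 4 \left(-4\right) = -8 - 16 = -24$)
$E{\left(B \right)} = \frac{-24 + B}{2 B}$ ($E{\left(B \right)} = \frac{B - 24}{B + B} = \frac{-24 + B}{2 B}$)
$S{\left(Z,J \right)} = J + Z$
$S{\left(\frac{10 + 5}{-3 + 8},L{\left(-4,-4 \right)} \right)} \left(E{\left(-15 \right)} - 21\right) = \left(\left(2 - 4\right) + \frac{10 + 5}{-3 + 8}\right) \left(\frac{-24 - 15}{2 \left(-15\right)} - 21\right) = \left(-2 + \frac{15}{5}\right) \left(\frac{1}{2} \left(- \frac{1}{15}\right) \left(-39\right) - 21\right) = \left(-2 + 15 \cdot \frac{1}{5}\right) \left(\frac{13}{10} - 21\right) = \left(-2 + 3\right) \left(- \frac{197}{10}\right) = 1 \left(- \frac{197}{10}\right) = - \frac{197}{10}$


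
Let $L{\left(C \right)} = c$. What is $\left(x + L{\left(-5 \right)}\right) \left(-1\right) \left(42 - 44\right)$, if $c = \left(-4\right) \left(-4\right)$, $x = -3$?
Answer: $26$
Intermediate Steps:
$c = 16$
$L{\left(C \right)} = 16$
$\left(x + L{\left(-5 \right)}\right) \left(-1\right) \left(42 - 44\right) = \left(-3 + 16\right) \left(-1\right) \left(42 - 44\right) = 13 \left(-1\right) \left(-2\right) = \left(-13\right) \left(-2\right) = 26$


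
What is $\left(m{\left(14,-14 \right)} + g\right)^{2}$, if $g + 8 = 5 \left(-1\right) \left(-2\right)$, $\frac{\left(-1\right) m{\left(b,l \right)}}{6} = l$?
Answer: $7396$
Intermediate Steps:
$m{\left(b,l \right)} = - 6 l$
$g = 2$ ($g = -8 + 5 \left(-1\right) \left(-2\right) = -8 - -10 = -8 + 10 = 2$)
$\left(m{\left(14,-14 \right)} + g\right)^{2} = \left(\left(-6\right) \left(-14\right) + 2\right)^{2} = \left(84 + 2\right)^{2} = 86^{2} = 7396$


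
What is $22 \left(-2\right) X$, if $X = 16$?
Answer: $-704$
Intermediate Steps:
$22 \left(-2\right) X = 22 \left(-2\right) 16 = \left(-44\right) 16 = -704$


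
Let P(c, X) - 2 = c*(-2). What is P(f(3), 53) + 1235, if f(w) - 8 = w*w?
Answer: 1203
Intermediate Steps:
f(w) = 8 + w**2 (f(w) = 8 + w*w = 8 + w**2)
P(c, X) = 2 - 2*c (P(c, X) = 2 + c*(-2) = 2 - 2*c)
P(f(3), 53) + 1235 = (2 - 2*(8 + 3**2)) + 1235 = (2 - 2*(8 + 9)) + 1235 = (2 - 2*17) + 1235 = (2 - 34) + 1235 = -32 + 1235 = 1203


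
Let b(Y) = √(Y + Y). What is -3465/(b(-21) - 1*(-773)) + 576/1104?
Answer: -54433383/13744133 + 3465*I*√42/597571 ≈ -3.9605 + 0.037578*I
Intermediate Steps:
b(Y) = √2*√Y (b(Y) = √(2*Y) = √2*√Y)
-3465/(b(-21) - 1*(-773)) + 576/1104 = -3465/(√2*√(-21) - 1*(-773)) + 576/1104 = -3465/(√2*(I*√21) + 773) + 576*(1/1104) = -3465/(I*√42 + 773) + 12/23 = -3465/(773 + I*√42) + 12/23 = 12/23 - 3465/(773 + I*√42)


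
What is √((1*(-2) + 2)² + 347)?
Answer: √347 ≈ 18.628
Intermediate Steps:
√((1*(-2) + 2)² + 347) = √((-2 + 2)² + 347) = √(0² + 347) = √(0 + 347) = √347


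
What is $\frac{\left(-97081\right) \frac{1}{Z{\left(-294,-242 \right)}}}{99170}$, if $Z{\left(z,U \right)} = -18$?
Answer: $\frac{97081}{1785060} \approx 0.054385$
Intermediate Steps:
$\frac{\left(-97081\right) \frac{1}{Z{\left(-294,-242 \right)}}}{99170} = \frac{\left(-97081\right) \frac{1}{-18}}{99170} = \left(-97081\right) \left(- \frac{1}{18}\right) \frac{1}{99170} = \frac{97081}{18} \cdot \frac{1}{99170} = \frac{97081}{1785060}$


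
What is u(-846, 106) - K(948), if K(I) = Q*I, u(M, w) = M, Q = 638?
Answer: -605670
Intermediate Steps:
K(I) = 638*I
u(-846, 106) - K(948) = -846 - 638*948 = -846 - 1*604824 = -846 - 604824 = -605670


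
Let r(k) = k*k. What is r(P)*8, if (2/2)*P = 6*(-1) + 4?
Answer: 32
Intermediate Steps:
P = -2 (P = 6*(-1) + 4 = -6 + 4 = -2)
r(k) = k²
r(P)*8 = (-2)²*8 = 4*8 = 32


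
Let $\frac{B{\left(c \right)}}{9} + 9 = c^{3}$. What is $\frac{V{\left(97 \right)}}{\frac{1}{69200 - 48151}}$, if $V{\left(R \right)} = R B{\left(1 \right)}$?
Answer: $-147006216$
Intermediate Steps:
$B{\left(c \right)} = -81 + 9 c^{3}$
$V{\left(R \right)} = - 72 R$ ($V{\left(R \right)} = R \left(-81 + 9 \cdot 1^{3}\right) = R \left(-81 + 9 \cdot 1\right) = R \left(-81 + 9\right) = R \left(-72\right) = - 72 R$)
$\frac{V{\left(97 \right)}}{\frac{1}{69200 - 48151}} = \frac{\left(-72\right) 97}{\frac{1}{69200 - 48151}} = - \frac{6984}{\frac{1}{21049}} = - 6984 \frac{1}{\frac{1}{21049}} = \left(-6984\right) 21049 = -147006216$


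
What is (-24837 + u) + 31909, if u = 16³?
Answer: 11168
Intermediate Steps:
u = 4096
(-24837 + u) + 31909 = (-24837 + 4096) + 31909 = -20741 + 31909 = 11168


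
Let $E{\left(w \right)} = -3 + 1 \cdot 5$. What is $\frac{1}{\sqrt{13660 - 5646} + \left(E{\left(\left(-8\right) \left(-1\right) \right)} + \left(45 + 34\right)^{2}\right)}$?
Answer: $\frac{6243}{38967035} - \frac{\sqrt{8014}}{38967035} \approx 0.00015792$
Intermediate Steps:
$E{\left(w \right)} = 2$ ($E{\left(w \right)} = -3 + 5 = 2$)
$\frac{1}{\sqrt{13660 - 5646} + \left(E{\left(\left(-8\right) \left(-1\right) \right)} + \left(45 + 34\right)^{2}\right)} = \frac{1}{\sqrt{13660 - 5646} + \left(2 + \left(45 + 34\right)^{2}\right)} = \frac{1}{\sqrt{8014} + \left(2 + 79^{2}\right)} = \frac{1}{\sqrt{8014} + \left(2 + 6241\right)} = \frac{1}{\sqrt{8014} + 6243} = \frac{1}{6243 + \sqrt{8014}}$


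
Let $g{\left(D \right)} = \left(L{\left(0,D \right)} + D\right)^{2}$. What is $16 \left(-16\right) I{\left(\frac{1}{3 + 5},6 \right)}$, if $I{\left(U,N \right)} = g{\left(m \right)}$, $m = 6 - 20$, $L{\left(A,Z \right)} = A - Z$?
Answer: $0$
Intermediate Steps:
$m = -14$ ($m = 6 - 20 = -14$)
$g{\left(D \right)} = 0$ ($g{\left(D \right)} = \left(\left(0 - D\right) + D\right)^{2} = \left(- D + D\right)^{2} = 0^{2} = 0$)
$I{\left(U,N \right)} = 0$
$16 \left(-16\right) I{\left(\frac{1}{3 + 5},6 \right)} = 16 \left(-16\right) 0 = \left(-256\right) 0 = 0$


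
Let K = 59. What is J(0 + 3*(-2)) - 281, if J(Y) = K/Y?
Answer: -1745/6 ≈ -290.83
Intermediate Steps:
J(Y) = 59/Y
J(0 + 3*(-2)) - 281 = 59/(0 + 3*(-2)) - 281 = 59/(0 - 6) - 281 = 59/(-6) - 281 = 59*(-⅙) - 281 = -59/6 - 281 = -1745/6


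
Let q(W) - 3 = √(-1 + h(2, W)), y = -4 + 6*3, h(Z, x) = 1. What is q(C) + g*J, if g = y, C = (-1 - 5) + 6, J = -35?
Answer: -487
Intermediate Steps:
C = 0 (C = -6 + 6 = 0)
y = 14 (y = -4 + 18 = 14)
g = 14
q(W) = 3 (q(W) = 3 + √(-1 + 1) = 3 + √0 = 3 + 0 = 3)
q(C) + g*J = 3 + 14*(-35) = 3 - 490 = -487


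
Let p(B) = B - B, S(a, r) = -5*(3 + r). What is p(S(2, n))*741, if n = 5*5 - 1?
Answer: 0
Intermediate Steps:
n = 24 (n = 25 - 1 = 24)
S(a, r) = -15 - 5*r
p(B) = 0
p(S(2, n))*741 = 0*741 = 0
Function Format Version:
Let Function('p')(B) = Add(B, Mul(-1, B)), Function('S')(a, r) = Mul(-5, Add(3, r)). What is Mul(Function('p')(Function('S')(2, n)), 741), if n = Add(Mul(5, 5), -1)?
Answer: 0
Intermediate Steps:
n = 24 (n = Add(25, -1) = 24)
Function('S')(a, r) = Add(-15, Mul(-5, r))
Function('p')(B) = 0
Mul(Function('p')(Function('S')(2, n)), 741) = Mul(0, 741) = 0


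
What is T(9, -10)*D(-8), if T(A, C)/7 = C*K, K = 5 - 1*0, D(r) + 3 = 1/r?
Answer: 4375/4 ≈ 1093.8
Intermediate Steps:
D(r) = -3 + 1/r
K = 5 (K = 5 + 0 = 5)
T(A, C) = 35*C (T(A, C) = 7*(C*5) = 7*(5*C) = 35*C)
T(9, -10)*D(-8) = (35*(-10))*(-3 + 1/(-8)) = -350*(-3 - ⅛) = -350*(-25/8) = 4375/4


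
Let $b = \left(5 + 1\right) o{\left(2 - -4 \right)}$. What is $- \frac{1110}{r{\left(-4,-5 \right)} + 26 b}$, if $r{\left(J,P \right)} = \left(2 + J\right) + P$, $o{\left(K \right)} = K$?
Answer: $- \frac{1110}{929} \approx -1.1948$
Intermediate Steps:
$r{\left(J,P \right)} = 2 + J + P$
$b = 36$ ($b = \left(5 + 1\right) \left(2 - -4\right) = 6 \left(2 + 4\right) = 6 \cdot 6 = 36$)
$- \frac{1110}{r{\left(-4,-5 \right)} + 26 b} = - \frac{1110}{\left(2 - 4 - 5\right) + 26 \cdot 36} = - \frac{1110}{-7 + 936} = - \frac{1110}{929}$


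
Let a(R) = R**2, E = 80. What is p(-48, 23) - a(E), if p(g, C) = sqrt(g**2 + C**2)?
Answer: -6400 + sqrt(2833) ≈ -6346.8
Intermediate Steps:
p(g, C) = sqrt(C**2 + g**2)
p(-48, 23) - a(E) = sqrt(23**2 + (-48)**2) - 1*80**2 = sqrt(529 + 2304) - 1*6400 = sqrt(2833) - 6400 = -6400 + sqrt(2833)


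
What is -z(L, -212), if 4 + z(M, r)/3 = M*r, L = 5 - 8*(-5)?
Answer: 28632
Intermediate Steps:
L = 45 (L = 5 + 40 = 45)
z(M, r) = -12 + 3*M*r (z(M, r) = -12 + 3*(M*r) = -12 + 3*M*r)
-z(L, -212) = -(-12 + 3*45*(-212)) = -(-12 - 28620) = -1*(-28632) = 28632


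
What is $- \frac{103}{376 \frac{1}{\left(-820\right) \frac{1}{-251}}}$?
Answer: $- \frac{21115}{23594} \approx -0.89493$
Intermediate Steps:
$- \frac{103}{376 \frac{1}{\left(-820\right) \frac{1}{-251}}} = - \frac{103}{376 \frac{1}{\left(-820\right) \left(- \frac{1}{251}\right)}} = - \frac{103}{376 \frac{1}{\frac{820}{251}}} = - \frac{103}{376 \cdot \frac{251}{820}} = - \frac{103}{\frac{23594}{205}} = \left(-103\right) \frac{205}{23594} = - \frac{21115}{23594}$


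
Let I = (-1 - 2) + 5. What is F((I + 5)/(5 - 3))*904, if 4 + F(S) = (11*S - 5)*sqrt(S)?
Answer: -3616 + 15142*sqrt(14) ≈ 53040.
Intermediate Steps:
I = 2 (I = -3 + 5 = 2)
F(S) = -4 + sqrt(S)*(-5 + 11*S) (F(S) = -4 + (11*S - 5)*sqrt(S) = -4 + (-5 + 11*S)*sqrt(S) = -4 + sqrt(S)*(-5 + 11*S))
F((I + 5)/(5 - 3))*904 = (-4 - 5*sqrt(2 + 5)/sqrt(5 - 3) + 11*((2 + 5)/(5 - 3))**(3/2))*904 = (-4 - 5*sqrt(14)/2 + 11*(7/2)**(3/2))*904 = (-4 - 5*sqrt(14)/2 + 11*(7*sqrt(14)/4))*904 = (-4 - 5*sqrt(14)/2 + 77*sqrt(14)/4)*904 = (-4 + 67*sqrt(14)/4)*904 = -3616 + 15142*sqrt(14)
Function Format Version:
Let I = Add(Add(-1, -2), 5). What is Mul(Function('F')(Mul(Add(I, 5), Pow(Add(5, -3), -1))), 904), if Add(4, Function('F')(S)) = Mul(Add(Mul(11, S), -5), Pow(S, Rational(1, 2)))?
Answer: Add(-3616, Mul(15142, Pow(14, Rational(1, 2)))) ≈ 53040.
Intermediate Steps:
I = 2 (I = Add(-3, 5) = 2)
Function('F')(S) = Add(-4, Mul(Pow(S, Rational(1, 2)), Add(-5, Mul(11, S)))) (Function('F')(S) = Add(-4, Mul(Add(Mul(11, S), -5), Pow(S, Rational(1, 2)))) = Add(-4, Mul(Add(-5, Mul(11, S)), Pow(S, Rational(1, 2)))) = Add(-4, Mul(Pow(S, Rational(1, 2)), Add(-5, Mul(11, S)))))
Mul(Function('F')(Mul(Add(I, 5), Pow(Add(5, -3), -1))), 904) = Mul(Add(-4, Mul(-5, Pow(Mul(Add(2, 5), Pow(Add(5, -3), -1)), Rational(1, 2))), Mul(11, Pow(Mul(Add(2, 5), Pow(Add(5, -3), -1)), Rational(3, 2)))), 904) = Mul(Add(-4, Mul(-5, Pow(Mul(7, Pow(2, -1)), Rational(1, 2))), Mul(11, Pow(Mul(7, Pow(2, -1)), Rational(3, 2)))), 904) = Mul(Add(-4, Mul(-5, Pow(Mul(7, Rational(1, 2)), Rational(1, 2))), Mul(11, Pow(Mul(7, Rational(1, 2)), Rational(3, 2)))), 904) = Mul(Add(-4, Mul(-5, Pow(Rational(7, 2), Rational(1, 2))), Mul(11, Pow(Rational(7, 2), Rational(3, 2)))), 904) = Mul(Add(-4, Mul(-5, Mul(Rational(1, 2), Pow(14, Rational(1, 2)))), Mul(11, Mul(Rational(7, 4), Pow(14, Rational(1, 2))))), 904) = Mul(Add(-4, Mul(Rational(-5, 2), Pow(14, Rational(1, 2))), Mul(Rational(77, 4), Pow(14, Rational(1, 2)))), 904) = Mul(Add(-4, Mul(Rational(67, 4), Pow(14, Rational(1, 2)))), 904) = Add(-3616, Mul(15142, Pow(14, Rational(1, 2))))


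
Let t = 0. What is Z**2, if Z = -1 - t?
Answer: 1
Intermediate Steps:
Z = -1 (Z = -1 - 1*0 = -1 + 0 = -1)
Z**2 = (-1)**2 = 1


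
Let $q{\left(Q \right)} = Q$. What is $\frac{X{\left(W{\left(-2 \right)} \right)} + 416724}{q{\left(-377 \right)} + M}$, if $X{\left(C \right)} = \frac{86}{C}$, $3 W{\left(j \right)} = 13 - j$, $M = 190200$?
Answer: $\frac{2083706}{949115} \approx 2.1954$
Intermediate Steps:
$W{\left(j \right)} = \frac{13}{3} - \frac{j}{3}$ ($W{\left(j \right)} = \frac{13 - j}{3} = \frac{13}{3} - \frac{j}{3}$)
$\frac{X{\left(W{\left(-2 \right)} \right)} + 416724}{q{\left(-377 \right)} + M} = \frac{\frac{86}{\frac{13}{3} - - \frac{2}{3}} + 416724}{-377 + 190200} = \frac{\frac{86}{\frac{13}{3} + \frac{2}{3}} + 416724}{189823} = \left(\frac{86}{5} + 416724\right) \frac{1}{189823} = \frac{2083706}{5} \cdot \frac{1}{189823} = \frac{2083706}{949115}$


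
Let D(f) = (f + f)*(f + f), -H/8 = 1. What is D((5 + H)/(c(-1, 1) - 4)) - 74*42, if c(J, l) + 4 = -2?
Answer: -77691/25 ≈ -3107.6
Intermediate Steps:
H = -8 (H = -8*1 = -8)
c(J, l) = -6 (c(J, l) = -4 - 2 = -6)
D(f) = 4*f**2 (D(f) = (2*f)*(2*f) = 4*f**2)
D((5 + H)/(c(-1, 1) - 4)) - 74*42 = 4*((5 - 8)/(-6 - 4))**2 - 74*42 = 4*(-3/(-10))**2 - 3108 = 4*(-3*(-1/10))**2 - 3108 = 4*(3/10)**2 - 3108 = 4*(9/100) - 3108 = 9/25 - 3108 = -77691/25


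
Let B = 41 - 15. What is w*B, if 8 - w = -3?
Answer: 286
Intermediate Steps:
B = 26
w = 11 (w = 8 - 1*(-3) = 8 + 3 = 11)
w*B = 11*26 = 286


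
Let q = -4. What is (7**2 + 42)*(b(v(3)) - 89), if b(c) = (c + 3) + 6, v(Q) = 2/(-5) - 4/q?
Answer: -36127/5 ≈ -7225.4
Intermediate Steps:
v(Q) = 3/5 (v(Q) = 2/(-5) - 4/(-4) = 2*(-1/5) - 4*(-1/4) = -2/5 + 1 = 3/5)
b(c) = 9 + c (b(c) = (3 + c) + 6 = 9 + c)
(7**2 + 42)*(b(v(3)) - 89) = (7**2 + 42)*((9 + 3/5) - 89) = (49 + 42)*(48/5 - 89) = 91*(-397/5) = -36127/5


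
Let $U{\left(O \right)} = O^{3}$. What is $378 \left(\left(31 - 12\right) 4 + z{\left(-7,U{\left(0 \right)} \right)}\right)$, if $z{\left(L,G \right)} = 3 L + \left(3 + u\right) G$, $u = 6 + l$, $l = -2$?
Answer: $20790$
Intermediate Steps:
$u = 4$ ($u = 6 - 2 = 4$)
$z{\left(L,G \right)} = 3 L + 7 G$ ($z{\left(L,G \right)} = 3 L + \left(3 + 4\right) G = 3 L + 7 G$)
$378 \left(\left(31 - 12\right) 4 + z{\left(-7,U{\left(0 \right)} \right)}\right) = 378 \left(\left(31 - 12\right) 4 + \left(3 \left(-7\right) + 7 \cdot 0^{3}\right)\right) = 378 \left(19 \cdot 4 + \left(-21 + 7 \cdot 0\right)\right) = 378 \left(76 + \left(-21 + 0\right)\right) = 378 \left(76 - 21\right) = 378 \cdot 55 = 20790$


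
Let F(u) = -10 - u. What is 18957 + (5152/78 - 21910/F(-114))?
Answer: 2934731/156 ≈ 18812.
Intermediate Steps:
18957 + (5152/78 - 21910/F(-114)) = 18957 + (5152/78 - 21910/(-10 - 1*(-114))) = 18957 + (5152*(1/78) - 21910/(-10 + 114)) = 18957 + (2576/39 - 21910/104) = 18957 + (2576/39 - 21910*1/104) = 18957 + (2576/39 - 10955/52) = 18957 - 22561/156 = 2934731/156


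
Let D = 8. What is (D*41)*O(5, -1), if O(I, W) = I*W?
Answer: -1640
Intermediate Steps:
(D*41)*O(5, -1) = (8*41)*(5*(-1)) = 328*(-5) = -1640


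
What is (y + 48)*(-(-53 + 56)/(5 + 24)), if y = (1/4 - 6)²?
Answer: -3891/464 ≈ -8.3858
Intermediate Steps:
y = 529/16 (y = (¼ - 6)² = (-23/4)² = 529/16 ≈ 33.063)
(y + 48)*(-(-53 + 56)/(5 + 24)) = (529/16 + 48)*(-(-53 + 56)/(5 + 24)) = 1297*(-3/29)/16 = 1297*(-1*3/29)/16 = (1297/16)*(-3/29) = -3891/464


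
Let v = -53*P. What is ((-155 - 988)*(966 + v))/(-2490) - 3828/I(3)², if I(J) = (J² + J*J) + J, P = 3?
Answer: 44138569/122010 ≈ 361.76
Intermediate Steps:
I(J) = J + 2*J² (I(J) = (J² + J²) + J = 2*J² + J = J + 2*J²)
v = -159 (v = -53*3 = -159)
((-155 - 988)*(966 + v))/(-2490) - 3828/I(3)² = ((-155 - 988)*(966 - 159))/(-2490) - 3828*1/(9*(1 + 2*3)²) = -1143*807*(-1/2490) - 3828*1/(9*(1 + 6)²) = -922401*(-1/2490) - 3828/((3*7)²) = 307467/830 - 3828/(21²) = 307467/830 - 3828/441 = 307467/830 - 3828*1/441 = 307467/830 - 1276/147 = 44138569/122010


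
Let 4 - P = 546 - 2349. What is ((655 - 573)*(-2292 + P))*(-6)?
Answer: 238620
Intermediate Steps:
P = 1807 (P = 4 - (546 - 2349) = 4 - 1*(-1803) = 4 + 1803 = 1807)
((655 - 573)*(-2292 + P))*(-6) = ((655 - 573)*(-2292 + 1807))*(-6) = (82*(-485))*(-6) = -39770*(-6) = 238620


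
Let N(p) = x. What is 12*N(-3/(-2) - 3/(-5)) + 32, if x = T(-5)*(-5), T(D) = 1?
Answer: -28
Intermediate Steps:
x = -5 (x = 1*(-5) = -5)
N(p) = -5
12*N(-3/(-2) - 3/(-5)) + 32 = 12*(-5) + 32 = -60 + 32 = -28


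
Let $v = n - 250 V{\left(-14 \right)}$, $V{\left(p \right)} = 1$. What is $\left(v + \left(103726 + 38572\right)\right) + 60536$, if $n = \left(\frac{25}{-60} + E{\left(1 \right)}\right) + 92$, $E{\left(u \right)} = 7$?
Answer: $\frac{2432191}{12} \approx 2.0268 \cdot 10^{5}$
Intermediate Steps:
$n = \frac{1183}{12}$ ($n = \left(\frac{25}{-60} + 7\right) + 92 = \left(25 \left(- \frac{1}{60}\right) + 7\right) + 92 = \left(- \frac{5}{12} + 7\right) + 92 = \frac{79}{12} + 92 = \frac{1183}{12} \approx 98.583$)
$v = - \frac{1817}{12}$ ($v = \frac{1183}{12} - 250 = - \frac{1817}{12} \approx -151.42$)
$\left(v + \left(103726 + 38572\right)\right) + 60536 = \left(- \frac{1817}{12} + \left(103726 + 38572\right)\right) + 60536 = \left(- \frac{1817}{12} + 142298\right) + 60536 = \frac{1705759}{12} + 60536 = \frac{2432191}{12}$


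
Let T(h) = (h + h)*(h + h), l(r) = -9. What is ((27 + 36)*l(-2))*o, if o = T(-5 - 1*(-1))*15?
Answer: -544320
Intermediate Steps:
T(h) = 4*h² (T(h) = (2*h)*(2*h) = 4*h²)
o = 960 (o = (4*(-5 - 1*(-1))²)*15 = (4*(-5 + 1)²)*15 = (4*(-4)²)*15 = (4*16)*15 = 64*15 = 960)
((27 + 36)*l(-2))*o = ((27 + 36)*(-9))*960 = (63*(-9))*960 = -567*960 = -544320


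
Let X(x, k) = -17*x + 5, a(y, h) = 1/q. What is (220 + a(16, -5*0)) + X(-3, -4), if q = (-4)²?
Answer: 4417/16 ≈ 276.06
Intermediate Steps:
q = 16
a(y, h) = 1/16
X(x, k) = 5 - 17*x
(220 + a(16, -5*0)) + X(-3, -4) = (220 + 1/16) + (5 - 17*(-3)) = 3521/16 + (5 + 51) = 3521/16 + 56 = 4417/16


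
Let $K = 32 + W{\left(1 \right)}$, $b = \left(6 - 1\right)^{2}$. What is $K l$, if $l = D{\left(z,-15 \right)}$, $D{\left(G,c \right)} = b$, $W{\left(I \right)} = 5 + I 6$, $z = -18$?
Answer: $1075$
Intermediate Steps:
$W{\left(I \right)} = 5 + 6 I$
$b = 25$ ($b = 5^{2} = 25$)
$D{\left(G,c \right)} = 25$
$l = 25$
$K = 43$ ($K = 32 + \left(5 + 6 \cdot 1\right) = 32 + \left(5 + 6\right) = 32 + 11 = 43$)
$K l = 43 \cdot 25 = 1075$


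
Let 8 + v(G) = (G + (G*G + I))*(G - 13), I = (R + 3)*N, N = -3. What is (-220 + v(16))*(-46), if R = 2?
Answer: -24978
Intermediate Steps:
I = -15 (I = (2 + 3)*(-3) = 5*(-3) = -15)
v(G) = -8 + (-13 + G)*(-15 + G + G**2) (v(G) = -8 + (G + (G*G - 15))*(G - 13) = -8 + (G + (G**2 - 15))*(-13 + G) = -8 + (G + (-15 + G**2))*(-13 + G) = -8 + (-15 + G + G**2)*(-13 + G) = -8 + (-13 + G)*(-15 + G + G**2))
(-220 + v(16))*(-46) = (-220 + (187 + 16**3 - 28*16 - 12*16**2))*(-46) = (-220 + (187 + 4096 - 448 - 12*256))*(-46) = (-220 + (187 + 4096 - 448 - 3072))*(-46) = (-220 + 763)*(-46) = 543*(-46) = -24978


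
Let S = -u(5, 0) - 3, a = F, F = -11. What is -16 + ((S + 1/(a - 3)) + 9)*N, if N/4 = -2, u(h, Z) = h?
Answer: -164/7 ≈ -23.429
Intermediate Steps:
a = -11
S = -8 (S = -1*5 - 3 = -5 - 3 = -8)
N = -8 (N = 4*(-2) = -8)
-16 + ((S + 1/(a - 3)) + 9)*N = -16 + ((-8 + 1/(-11 - 3)) + 9)*(-8) = -16 + ((-8 + 1/(-14)) + 9)*(-8) = -16 + ((-8 - 1/14) + 9)*(-8) = -16 + (-113/14 + 9)*(-8) = -16 + (13/14)*(-8) = -16 - 52/7 = -164/7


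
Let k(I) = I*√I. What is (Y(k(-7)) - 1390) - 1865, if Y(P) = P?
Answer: -3255 - 7*I*√7 ≈ -3255.0 - 18.52*I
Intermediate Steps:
k(I) = I^(3/2)
(Y(k(-7)) - 1390) - 1865 = ((-7)^(3/2) - 1390) - 1865 = (-7*I*√7 - 1390) - 1865 = (-1390 - 7*I*√7) - 1865 = -3255 - 7*I*√7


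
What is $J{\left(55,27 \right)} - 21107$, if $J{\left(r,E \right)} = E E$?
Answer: $-20378$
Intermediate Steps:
$J{\left(r,E \right)} = E^{2}$
$J{\left(55,27 \right)} - 21107 = 27^{2} - 21107 = 729 - 21107 = -20378$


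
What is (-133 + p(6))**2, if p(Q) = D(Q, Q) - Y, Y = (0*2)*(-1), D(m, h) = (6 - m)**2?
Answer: 17689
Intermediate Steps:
Y = 0 (Y = 0*(-1) = 0)
p(Q) = (-6 + Q)**2 (p(Q) = (-6 + Q)**2 - 1*0 = (-6 + Q)**2 + 0 = (-6 + Q)**2)
(-133 + p(6))**2 = (-133 + (-6 + 6)**2)**2 = (-133 + 0**2)**2 = (-133 + 0)**2 = (-133)**2 = 17689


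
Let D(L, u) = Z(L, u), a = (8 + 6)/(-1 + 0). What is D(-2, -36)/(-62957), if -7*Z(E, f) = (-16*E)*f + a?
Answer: -1166/440699 ≈ -0.0026458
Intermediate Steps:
a = -14 (a = 14/(-1) = 14*(-1) = -14)
Z(E, f) = 2 + 16*E*f/7 (Z(E, f) = -((-16*E)*f - 14)/7 = -(-16*E*f - 14)/7 = -(-14 - 16*E*f)/7 = 2 + 16*E*f/7)
D(L, u) = 2 + 16*L*u/7
D(-2, -36)/(-62957) = (2 + (16/7)*(-2)*(-36))/(-62957) = (2 + 1152/7)*(-1/62957) = (1166/7)*(-1/62957) = -1166/440699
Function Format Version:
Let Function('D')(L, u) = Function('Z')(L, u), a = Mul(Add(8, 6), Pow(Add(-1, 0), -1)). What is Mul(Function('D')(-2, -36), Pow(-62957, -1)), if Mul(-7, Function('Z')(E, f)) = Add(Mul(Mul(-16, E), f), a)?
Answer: Rational(-1166, 440699) ≈ -0.0026458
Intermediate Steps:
a = -14 (a = Mul(14, Pow(-1, -1)) = Mul(14, -1) = -14)
Function('Z')(E, f) = Add(2, Mul(Rational(16, 7), E, f)) (Function('Z')(E, f) = Mul(Rational(-1, 7), Add(Mul(Mul(-16, E), f), -14)) = Mul(Rational(-1, 7), Add(Mul(-16, E, f), -14)) = Mul(Rational(-1, 7), Add(-14, Mul(-16, E, f))) = Add(2, Mul(Rational(16, 7), E, f)))
Function('D')(L, u) = Add(2, Mul(Rational(16, 7), L, u))
Mul(Function('D')(-2, -36), Pow(-62957, -1)) = Mul(Add(2, Mul(Rational(16, 7), -2, -36)), Pow(-62957, -1)) = Mul(Add(2, Rational(1152, 7)), Rational(-1, 62957)) = Mul(Rational(1166, 7), Rational(-1, 62957)) = Rational(-1166, 440699)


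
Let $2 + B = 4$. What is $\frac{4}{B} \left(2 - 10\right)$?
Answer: $-16$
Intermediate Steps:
$B = 2$ ($B = -2 + 4 = 2$)
$\frac{4}{B} \left(2 - 10\right) = \frac{4}{2} \left(2 - 10\right) = 4 \cdot \frac{1}{2} \left(2 - 10\right) = 2 \left(-8\right) = -16$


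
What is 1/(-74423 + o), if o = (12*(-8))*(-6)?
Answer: -1/73847 ≈ -1.3542e-5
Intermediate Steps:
o = 576 (o = -96*(-6) = 576)
1/(-74423 + o) = 1/(-74423 + 576) = 1/(-73847) = -1/73847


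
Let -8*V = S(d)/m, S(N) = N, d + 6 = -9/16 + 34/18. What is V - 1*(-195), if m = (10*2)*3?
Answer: 13479073/69120 ≈ 195.01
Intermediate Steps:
d = -673/144 (d = -6 + (-9/16 + 34/18) = -6 + (-9*1/16 + 34*(1/18)) = -6 + (-9/16 + 17/9) = -6 + 191/144 = -673/144 ≈ -4.6736)
m = 60 (m = 20*3 = 60)
V = 673/69120 (V = -(-673)/(1152*60) = -⅛*(-673/8640) = 673/69120 ≈ 0.0097367)
V - 1*(-195) = 673/69120 - 1*(-195) = 673/69120 + 195 = 13479073/69120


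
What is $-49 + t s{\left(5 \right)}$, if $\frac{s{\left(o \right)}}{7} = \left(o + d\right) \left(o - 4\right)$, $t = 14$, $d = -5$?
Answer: $-49$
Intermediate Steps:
$s{\left(o \right)} = 7 \left(-5 + o\right) \left(-4 + o\right)$ ($s{\left(o \right)} = 7 \left(o - 5\right) \left(o - 4\right) = 7 \left(-5 + o\right) \left(-4 + o\right)$)
$-49 + t s{\left(5 \right)} = -49 + 14 \left(140 - 315 + 7 \cdot 5^{2}\right) = -49 + 14 \left(140 - 315 + 7 \cdot 25\right) = -49 + 14 \left(140 - 315 + 175\right) = -49 + 14 \cdot 0 = -49 + 0 = -49$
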